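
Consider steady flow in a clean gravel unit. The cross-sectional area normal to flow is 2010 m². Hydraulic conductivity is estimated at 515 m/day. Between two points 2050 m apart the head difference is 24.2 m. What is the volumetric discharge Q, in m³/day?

12200

Hydraulic gradient i = Δh / L = 24.2 / 2050 = 0.01180.
Darcy's law: Q = K · A · i = 515.0 × 2010 × 0.01180 = 12220 m³/day.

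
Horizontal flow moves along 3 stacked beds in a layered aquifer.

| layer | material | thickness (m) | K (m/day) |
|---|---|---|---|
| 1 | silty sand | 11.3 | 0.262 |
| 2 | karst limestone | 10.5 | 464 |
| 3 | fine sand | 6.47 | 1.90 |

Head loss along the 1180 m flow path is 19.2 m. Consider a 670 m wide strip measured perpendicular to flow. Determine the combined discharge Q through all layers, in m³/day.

Flow is parallel to layering, so each bed carries its own Darcy discharge and the transmissivities add.
Σ(K_i·b_i) = 0.262×11.3 + 464×10.5 + 1.90×6.47 = 4887 m²/day.
Hydraulic gradient i = Δh / L = 19.2 / 1180 = 0.01627.
Q = Σ(K_i·b_i) · W · i = 4887 × 670 × 0.01627 = 53279 m³/day.

53300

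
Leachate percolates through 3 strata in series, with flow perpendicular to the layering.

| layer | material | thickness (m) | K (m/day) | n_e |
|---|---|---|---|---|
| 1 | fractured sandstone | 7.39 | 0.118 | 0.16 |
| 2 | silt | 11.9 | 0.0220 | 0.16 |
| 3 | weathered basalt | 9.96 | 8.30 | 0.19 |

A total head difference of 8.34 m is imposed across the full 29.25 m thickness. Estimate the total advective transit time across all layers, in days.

With flow normal to the layers, continuity requires the same specific discharge q through every layer.
Σ(b_i/K_i) = 7.39/0.118 + 11.9/0.0220 + 9.96/8.30 = 604.7 d.
q = Δh / Σ(b_i/K_i) = 8.34 / 604.7 = 0.01379 m/day.
In each layer the seepage velocity is v_i = q/n_i, so the layer transit time is t_i = b_i·n_i / q:
  layer 1 (fractured sandstone): t_1 = 7.39 × 0.16 / 0.01379 = 85.74 d
  layer 2 (silt): t_2 = 11.9 × 0.16 / 0.01379 = 138.1 d
  layer 3 (weathered basalt): t_3 = 9.96 × 0.19 / 0.01379 = 137.2 d
Total t = Σ t_i = 361.0 days.

361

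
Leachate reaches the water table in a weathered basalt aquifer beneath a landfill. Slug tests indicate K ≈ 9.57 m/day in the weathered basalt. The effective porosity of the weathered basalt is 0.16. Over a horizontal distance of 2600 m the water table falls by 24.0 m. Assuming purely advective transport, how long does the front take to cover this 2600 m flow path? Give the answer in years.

Hydraulic gradient i = Δh / L = 24.0 / 2600 = 0.009231.
Darcy flux q = K · i = 9.570 × 0.009231 = 0.08834 m/day.
Seepage velocity v = q / n_e = 0.08834 / 0.16 = 0.5521 m/day.
Travel time t = L / v = 2600 / 0.5521 = 4709 days = 12.89 years.

12.9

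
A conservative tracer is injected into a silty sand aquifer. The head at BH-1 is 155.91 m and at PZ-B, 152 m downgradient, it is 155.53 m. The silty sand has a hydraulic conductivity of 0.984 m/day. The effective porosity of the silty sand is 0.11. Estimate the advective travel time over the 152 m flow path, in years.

18.6

Hydraulic gradient i = (155.91 − 155.53) / 152 = 0.38 / 152 = 0.002500.
Darcy flux q = K · i = 0.9840 × 0.002500 = 0.002460 m/day.
Seepage velocity v = q / n_e = 0.002460 / 0.11 = 0.02236 m/day.
Travel time t = L / v = 152 / 0.02236 = 6797 days = 18.61 years.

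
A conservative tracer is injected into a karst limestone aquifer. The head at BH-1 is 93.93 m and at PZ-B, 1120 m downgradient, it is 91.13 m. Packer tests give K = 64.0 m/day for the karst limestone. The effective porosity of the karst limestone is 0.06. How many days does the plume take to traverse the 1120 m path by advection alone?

420

Hydraulic gradient i = (93.93 − 91.13) / 1120 = 2.8 / 1120 = 0.002500.
Darcy flux q = K · i = 64.00 × 0.002500 = 0.1600 m/day.
Seepage velocity v = q / n_e = 0.1600 / 0.06 = 2.667 m/day.
Travel time t = L / v = 1120 / 2.667 = 420.0 days.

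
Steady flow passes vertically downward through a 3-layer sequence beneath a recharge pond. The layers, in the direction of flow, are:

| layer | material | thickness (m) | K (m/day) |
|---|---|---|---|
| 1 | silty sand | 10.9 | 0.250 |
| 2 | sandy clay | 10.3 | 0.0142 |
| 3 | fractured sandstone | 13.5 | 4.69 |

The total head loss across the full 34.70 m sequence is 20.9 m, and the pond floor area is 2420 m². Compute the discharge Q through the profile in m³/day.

65.5

Flow is perpendicular to layering, so the layers act in series and the equivalent K is the thickness-weighted harmonic mean.
Total thickness L = 10.9 + 10.3 + 13.5 = 34.70 m.
Σ(b_i/K_i) = 10.9/0.250 + 10.3/0.0142 + 13.5/4.69 = 771.8 d.
K_eq = L / Σ(b_i/K_i) = 34.70 / 771.8 = 0.04496 m/day.
Q = K_eq · A · (Δh/L) = 0.04496 × 2420 × (20.9/34.70) = 65.53 m³/day.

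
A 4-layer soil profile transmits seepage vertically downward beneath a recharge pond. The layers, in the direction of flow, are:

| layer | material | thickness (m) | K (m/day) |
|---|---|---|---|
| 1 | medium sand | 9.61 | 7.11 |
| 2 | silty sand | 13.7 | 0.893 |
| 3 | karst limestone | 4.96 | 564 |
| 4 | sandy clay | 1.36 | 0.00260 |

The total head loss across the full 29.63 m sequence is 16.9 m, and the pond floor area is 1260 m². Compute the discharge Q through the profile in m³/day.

39.4

Flow is perpendicular to layering, so the layers act in series and the equivalent K is the thickness-weighted harmonic mean.
Total thickness L = 9.61 + 13.7 + 4.96 + 1.36 = 29.63 m.
Σ(b_i/K_i) = 9.61/7.11 + 13.7/0.893 + 4.96/564 + 1.36/0.00260 = 539.8 d.
K_eq = L / Σ(b_i/K_i) = 29.63 / 539.8 = 0.05489 m/day.
Q = K_eq · A · (Δh/L) = 0.05489 × 1260 × (16.9/29.63) = 39.45 m³/day.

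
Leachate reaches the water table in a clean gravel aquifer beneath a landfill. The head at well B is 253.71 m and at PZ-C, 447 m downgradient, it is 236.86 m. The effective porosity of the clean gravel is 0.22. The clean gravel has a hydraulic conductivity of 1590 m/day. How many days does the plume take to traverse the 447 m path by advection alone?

Hydraulic gradient i = (253.71 − 236.86) / 447 = 16.85 / 447 = 0.03770.
Darcy flux q = K · i = 1590 × 0.03770 = 59.94 m/day.
Seepage velocity v = q / n_e = 59.94 / 0.22 = 272.4 m/day.
Travel time t = L / v = 447 / 272.4 = 1.641 days.

1.64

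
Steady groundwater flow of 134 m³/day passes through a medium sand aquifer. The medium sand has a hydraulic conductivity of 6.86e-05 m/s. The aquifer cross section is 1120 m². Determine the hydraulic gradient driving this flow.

0.0202

Convert K: 6.86e-05 m/s × 86400 = 5.927 m/day.
From Q = K·A·i, i = Q / (K·A) = 134 / (5.927 × 1120) = 0.02019.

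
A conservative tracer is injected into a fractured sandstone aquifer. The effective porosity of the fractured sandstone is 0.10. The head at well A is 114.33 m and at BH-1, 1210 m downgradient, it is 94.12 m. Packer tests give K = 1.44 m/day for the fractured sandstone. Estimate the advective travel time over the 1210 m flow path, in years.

13.8

Hydraulic gradient i = (114.33 − 94.12) / 1210 = 20.21 / 1210 = 0.01670.
Darcy flux q = K · i = 1.440 × 0.01670 = 0.02405 m/day.
Seepage velocity v = q / n_e = 0.02405 / 0.10 = 0.2405 m/day.
Travel time t = L / v = 1210 / 0.2405 = 5031 days = 13.77 years.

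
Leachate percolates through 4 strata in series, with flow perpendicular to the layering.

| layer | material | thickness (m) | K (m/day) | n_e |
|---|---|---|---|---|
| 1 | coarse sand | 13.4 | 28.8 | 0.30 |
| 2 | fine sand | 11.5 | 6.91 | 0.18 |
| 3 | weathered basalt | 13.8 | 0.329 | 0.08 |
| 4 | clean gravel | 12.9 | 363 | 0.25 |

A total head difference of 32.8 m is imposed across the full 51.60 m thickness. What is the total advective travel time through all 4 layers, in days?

With flow normal to the layers, continuity requires the same specific discharge q through every layer.
Σ(b_i/K_i) = 13.4/28.8 + 11.5/6.91 + 13.8/0.329 + 12.9/363 = 44.11 d.
q = Δh / Σ(b_i/K_i) = 32.8 / 44.11 = 0.7436 m/day.
In each layer the seepage velocity is v_i = q/n_i, so the layer transit time is t_i = b_i·n_i / q:
  layer 1 (coarse sand): t_1 = 13.4 × 0.30 / 0.7436 = 5.406 d
  layer 2 (fine sand): t_2 = 11.5 × 0.18 / 0.7436 = 2.784 d
  layer 3 (weathered basalt): t_3 = 13.8 × 0.08 / 0.7436 = 1.485 d
  layer 4 (clean gravel): t_4 = 12.9 × 0.25 / 0.7436 = 4.337 d
Total t = Σ t_i = 14.01 days.

14.0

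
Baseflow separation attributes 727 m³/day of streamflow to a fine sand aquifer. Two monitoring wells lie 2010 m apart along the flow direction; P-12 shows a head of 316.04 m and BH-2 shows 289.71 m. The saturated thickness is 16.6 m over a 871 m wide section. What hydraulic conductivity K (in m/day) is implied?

3.84

Cross-sectional area A = 871 × 16.6 = 14459 m².
Hydraulic gradient i = (316.04 − 289.71) / 2010 = 26.33 / 2010 = 0.01310.
From Q = K·A·i, K = Q / (A·i) = 727 / (14459 × 0.01310) = 3.838 m/day.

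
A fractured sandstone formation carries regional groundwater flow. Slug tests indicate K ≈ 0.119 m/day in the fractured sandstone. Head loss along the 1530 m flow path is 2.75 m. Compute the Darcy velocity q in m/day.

0.000214

Hydraulic gradient i = Δh / L = 2.75 / 1530 = 0.001797.
Specific discharge q = K · i = 0.1190 × 0.001797 = 0.0002139 m/day.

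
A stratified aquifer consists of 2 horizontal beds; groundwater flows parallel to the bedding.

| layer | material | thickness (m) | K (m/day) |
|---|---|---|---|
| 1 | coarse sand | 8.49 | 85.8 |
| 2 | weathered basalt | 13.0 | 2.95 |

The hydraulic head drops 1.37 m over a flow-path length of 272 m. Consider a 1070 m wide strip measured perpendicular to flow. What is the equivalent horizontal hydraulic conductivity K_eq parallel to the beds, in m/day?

35.7

Flow is parallel to layering, so each bed carries its own Darcy discharge and the transmissivities add.
Σ(K_i·b_i) = 85.8×8.49 + 2.95×13.0 = 766.8 m²/day.
Total thickness b = 21.49 m, so K_eq = Σ(K_i·b_i)/b = 35.68 m/day.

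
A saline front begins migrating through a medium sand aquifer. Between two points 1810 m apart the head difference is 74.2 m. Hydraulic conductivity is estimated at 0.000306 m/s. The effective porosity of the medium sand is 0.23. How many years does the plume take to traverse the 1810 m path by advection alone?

1.05

Convert K: 0.000306 m/s × 86400 = 26.44 m/day.
Hydraulic gradient i = Δh / L = 74.2 / 1810 = 0.04099.
Darcy flux q = K · i = 26.44 × 0.04099 = 1.084 m/day.
Seepage velocity v = q / n_e = 1.084 / 0.23 = 4.712 m/day.
Travel time t = L / v = 1810 / 4.712 = 384.1 days = 1.052 years.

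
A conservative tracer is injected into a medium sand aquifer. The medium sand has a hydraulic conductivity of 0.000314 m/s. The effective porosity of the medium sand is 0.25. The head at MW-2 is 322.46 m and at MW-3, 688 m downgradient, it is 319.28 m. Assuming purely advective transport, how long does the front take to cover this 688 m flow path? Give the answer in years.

Convert K: 0.000314 m/s × 86400 = 27.13 m/day.
Hydraulic gradient i = (322.46 − 319.28) / 688 = 3.18 / 688 = 0.004622.
Darcy flux q = K · i = 27.13 × 0.004622 = 0.1254 m/day.
Seepage velocity v = q / n_e = 0.1254 / 0.25 = 0.5016 m/day.
Travel time t = L / v = 688 / 0.5016 = 1372 days = 3.755 years.

3.76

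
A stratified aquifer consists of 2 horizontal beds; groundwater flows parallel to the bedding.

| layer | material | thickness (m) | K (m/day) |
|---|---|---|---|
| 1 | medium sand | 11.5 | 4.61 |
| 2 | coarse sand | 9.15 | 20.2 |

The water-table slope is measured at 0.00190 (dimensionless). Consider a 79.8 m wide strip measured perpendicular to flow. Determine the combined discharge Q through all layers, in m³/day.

36.1

Flow is parallel to layering, so each bed carries its own Darcy discharge and the transmissivities add.
Σ(K_i·b_i) = 4.61×11.5 + 20.2×9.15 = 237.8 m²/day.
Hydraulic gradient i = 0.00190.
Q = Σ(K_i·b_i) · W · i = 237.8 × 79.8 × 0.001900 = 36.06 m³/day.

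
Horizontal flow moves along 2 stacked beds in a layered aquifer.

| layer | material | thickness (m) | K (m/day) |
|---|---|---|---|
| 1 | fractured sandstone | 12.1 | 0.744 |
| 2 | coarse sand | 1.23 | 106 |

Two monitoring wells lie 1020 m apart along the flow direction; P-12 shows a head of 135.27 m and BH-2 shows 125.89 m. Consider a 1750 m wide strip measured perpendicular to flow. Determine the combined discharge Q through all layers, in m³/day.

2240

Flow is parallel to layering, so each bed carries its own Darcy discharge and the transmissivities add.
Σ(K_i·b_i) = 0.744×12.1 + 106×1.23 = 139.4 m²/day.
Hydraulic gradient i = (135.27 − 125.89) / 1020 = 9.38 / 1020 = 0.009196.
Q = Σ(K_i·b_i) · W · i = 139.4 × 1750 × 0.009196 = 2243 m³/day.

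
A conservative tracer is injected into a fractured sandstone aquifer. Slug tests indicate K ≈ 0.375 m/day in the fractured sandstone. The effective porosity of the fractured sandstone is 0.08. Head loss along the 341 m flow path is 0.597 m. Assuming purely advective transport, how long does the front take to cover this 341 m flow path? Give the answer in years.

114

Hydraulic gradient i = Δh / L = 0.597 / 341 = 0.001751.
Darcy flux q = K · i = 0.3750 × 0.001751 = 0.0006565 m/day.
Seepage velocity v = q / n_e = 0.0006565 / 0.08 = 0.008207 m/day.
Travel time t = L / v = 341 / 0.008207 = 41552 days = 113.8 years.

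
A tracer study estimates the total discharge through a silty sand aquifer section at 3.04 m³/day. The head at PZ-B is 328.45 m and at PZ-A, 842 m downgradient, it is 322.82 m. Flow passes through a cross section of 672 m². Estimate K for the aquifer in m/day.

0.677

Hydraulic gradient i = (328.45 − 322.82) / 842 = 5.63 / 842 = 0.006686.
From Q = K·A·i, K = Q / (A·i) = 3.04 / (672.0 × 0.006686) = 0.6766 m/day.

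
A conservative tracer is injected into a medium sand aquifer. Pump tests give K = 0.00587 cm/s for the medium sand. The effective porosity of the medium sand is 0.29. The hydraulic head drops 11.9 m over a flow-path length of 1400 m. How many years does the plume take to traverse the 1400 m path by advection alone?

25.8

Convert K: 0.00587 cm/s × 864 = 5.072 m/day.
Hydraulic gradient i = Δh / L = 11.9 / 1400 = 0.008500.
Darcy flux q = K · i = 5.072 × 0.008500 = 0.04311 m/day.
Seepage velocity v = q / n_e = 0.04311 / 0.29 = 0.1487 m/day.
Travel time t = L / v = 1400 / 0.1487 = 9418 days = 25.78 years.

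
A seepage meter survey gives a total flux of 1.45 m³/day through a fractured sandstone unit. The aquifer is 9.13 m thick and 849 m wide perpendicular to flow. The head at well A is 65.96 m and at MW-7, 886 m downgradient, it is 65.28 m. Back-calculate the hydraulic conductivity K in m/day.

Cross-sectional area A = 849 × 9.13 = 7751 m².
Hydraulic gradient i = (65.96 − 65.28) / 886 = 0.68 / 886 = 0.0007675.
From Q = K·A·i, K = Q / (A·i) = 1.45 / (7751 × 0.0007675) = 0.2437 m/day.

0.244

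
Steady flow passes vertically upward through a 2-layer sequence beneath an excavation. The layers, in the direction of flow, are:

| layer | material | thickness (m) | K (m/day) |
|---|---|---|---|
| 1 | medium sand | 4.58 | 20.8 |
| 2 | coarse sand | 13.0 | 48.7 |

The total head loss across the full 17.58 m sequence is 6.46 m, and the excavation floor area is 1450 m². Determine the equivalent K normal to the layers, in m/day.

Flow is perpendicular to layering, so the layers act in series and the equivalent K is the thickness-weighted harmonic mean.
Total thickness L = 4.58 + 13.0 = 17.58 m.
Σ(b_i/K_i) = 4.58/20.8 + 13.0/48.7 = 0.4871 d.
K_eq = L / Σ(b_i/K_i) = 17.58 / 0.4871 = 36.09 m/day.

36.1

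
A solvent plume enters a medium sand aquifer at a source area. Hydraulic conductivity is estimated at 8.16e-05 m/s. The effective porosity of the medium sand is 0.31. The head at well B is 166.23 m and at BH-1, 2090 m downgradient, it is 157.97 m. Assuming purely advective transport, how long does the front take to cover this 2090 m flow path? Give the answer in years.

Convert K: 8.16e-05 m/s × 86400 = 7.050 m/day.
Hydraulic gradient i = (166.23 − 157.97) / 2090 = 8.26 / 2090 = 0.003952.
Darcy flux q = K · i = 7.050 × 0.003952 = 0.02786 m/day.
Seepage velocity v = q / n_e = 0.02786 / 0.31 = 0.08988 m/day.
Travel time t = L / v = 2090 / 0.08988 = 23253 days = 63.66 years.

63.7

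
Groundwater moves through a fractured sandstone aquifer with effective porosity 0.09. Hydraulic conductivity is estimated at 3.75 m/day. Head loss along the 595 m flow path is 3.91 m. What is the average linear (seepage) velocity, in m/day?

Hydraulic gradient i = Δh / L = 3.91 / 595 = 0.006571.
Darcy flux q = K · i = 3.750 × 0.006571 = 0.02464 m/day.
Seepage velocity v = q / n_e = 0.02464 / 0.09 = 0.2738 m/day.

0.274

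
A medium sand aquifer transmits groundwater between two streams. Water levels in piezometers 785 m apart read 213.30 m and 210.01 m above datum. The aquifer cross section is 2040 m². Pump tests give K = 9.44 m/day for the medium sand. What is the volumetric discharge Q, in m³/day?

Hydraulic gradient i = (213.30 − 210.01) / 785 = 3.29 / 785 = 0.004191.
Darcy's law: Q = K · A · i = 9.440 × 2040 × 0.004191 = 80.71 m³/day.

80.7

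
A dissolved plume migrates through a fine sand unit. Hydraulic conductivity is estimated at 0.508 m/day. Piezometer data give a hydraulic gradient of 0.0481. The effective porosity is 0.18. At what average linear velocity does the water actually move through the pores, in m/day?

0.136

Hydraulic gradient i = 0.0481.
Darcy flux q = K · i = 0.5080 × 0.04810 = 0.02443 m/day.
Seepage velocity v = q / n_e = 0.02443 / 0.18 = 0.1357 m/day.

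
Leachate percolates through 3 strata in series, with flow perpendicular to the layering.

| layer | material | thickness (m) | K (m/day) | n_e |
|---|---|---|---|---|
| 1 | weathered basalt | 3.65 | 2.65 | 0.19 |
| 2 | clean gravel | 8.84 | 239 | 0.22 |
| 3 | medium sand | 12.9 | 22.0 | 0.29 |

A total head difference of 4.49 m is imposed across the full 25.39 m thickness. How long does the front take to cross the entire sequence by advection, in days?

With flow normal to the layers, continuity requires the same specific discharge q through every layer.
Σ(b_i/K_i) = 3.65/2.65 + 8.84/239 + 12.9/22.0 = 2.001 d.
q = Δh / Σ(b_i/K_i) = 4.49 / 2.001 = 2.244 m/day.
In each layer the seepage velocity is v_i = q/n_i, so the layer transit time is t_i = b_i·n_i / q:
  layer 1 (weathered basalt): t_1 = 3.65 × 0.19 / 2.244 = 0.3090 d
  layer 2 (clean gravel): t_2 = 8.84 × 0.22 / 2.244 = 0.8666 d
  layer 3 (medium sand): t_3 = 12.9 × 0.29 / 2.244 = 1.667 d
Total t = Σ t_i = 2.843 days.

2.84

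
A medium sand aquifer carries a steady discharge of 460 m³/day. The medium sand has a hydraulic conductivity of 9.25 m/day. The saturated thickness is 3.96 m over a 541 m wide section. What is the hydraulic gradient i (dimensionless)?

0.0232

Cross-sectional area A = 541 × 3.96 = 2142 m².
From Q = K·A·i, i = Q / (K·A) = 460 / (9.250 × 2142) = 0.02321.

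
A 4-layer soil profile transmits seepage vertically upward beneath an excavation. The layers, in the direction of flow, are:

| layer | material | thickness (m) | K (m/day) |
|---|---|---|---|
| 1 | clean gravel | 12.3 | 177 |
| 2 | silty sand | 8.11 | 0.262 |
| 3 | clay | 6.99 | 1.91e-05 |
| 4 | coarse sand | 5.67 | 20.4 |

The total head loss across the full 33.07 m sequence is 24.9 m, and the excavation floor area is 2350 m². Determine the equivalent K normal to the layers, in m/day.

9.04e-05

Flow is perpendicular to layering, so the layers act in series and the equivalent K is the thickness-weighted harmonic mean.
Total thickness L = 12.3 + 8.11 + 6.99 + 5.67 = 33.07 m.
Σ(b_i/K_i) = 12.3/177 + 8.11/0.262 + 6.99/1.91e-05 + 5.67/20.4 = 3.660e+05 d.
K_eq = L / Σ(b_i/K_i) = 33.07 / 3.660e+05 = 9.036e-05 m/day.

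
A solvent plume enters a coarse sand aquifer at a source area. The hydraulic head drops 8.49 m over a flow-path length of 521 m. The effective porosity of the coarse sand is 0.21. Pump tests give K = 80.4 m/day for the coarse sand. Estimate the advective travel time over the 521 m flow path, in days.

Hydraulic gradient i = Δh / L = 8.49 / 521 = 0.01630.
Darcy flux q = K · i = 80.40 × 0.01630 = 1.310 m/day.
Seepage velocity v = q / n_e = 1.310 / 0.21 = 6.239 m/day.
Travel time t = L / v = 521 / 6.239 = 83.51 days.

83.5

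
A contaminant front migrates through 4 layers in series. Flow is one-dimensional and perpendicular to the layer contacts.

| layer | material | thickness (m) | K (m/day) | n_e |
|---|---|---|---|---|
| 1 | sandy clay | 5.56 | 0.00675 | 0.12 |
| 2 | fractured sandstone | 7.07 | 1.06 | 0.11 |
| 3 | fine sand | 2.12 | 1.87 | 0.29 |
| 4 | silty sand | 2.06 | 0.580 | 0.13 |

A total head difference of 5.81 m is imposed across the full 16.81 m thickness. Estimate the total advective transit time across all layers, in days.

With flow normal to the layers, continuity requires the same specific discharge q through every layer.
Σ(b_i/K_i) = 5.56/0.00675 + 7.07/1.06 + 2.12/1.87 + 2.06/0.580 = 835.1 d.
q = Δh / Σ(b_i/K_i) = 5.81 / 835.1 = 0.006958 m/day.
In each layer the seepage velocity is v_i = q/n_i, so the layer transit time is t_i = b_i·n_i / q:
  layer 1 (sandy clay): t_1 = 5.56 × 0.12 / 0.006958 = 95.90 d
  layer 2 (fractured sandstone): t_2 = 7.07 × 0.11 / 0.006958 = 111.8 d
  layer 3 (fine sand): t_3 = 2.12 × 0.29 / 0.006958 = 88.36 d
  layer 4 (silty sand): t_4 = 2.06 × 0.13 / 0.006958 = 38.49 d
Total t = Σ t_i = 334.5 days.

335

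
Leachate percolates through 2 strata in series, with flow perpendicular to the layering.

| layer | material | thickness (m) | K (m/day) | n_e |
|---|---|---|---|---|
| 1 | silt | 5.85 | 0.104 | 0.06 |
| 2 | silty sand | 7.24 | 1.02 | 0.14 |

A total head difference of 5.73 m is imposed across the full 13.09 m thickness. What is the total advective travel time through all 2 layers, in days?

With flow normal to the layers, continuity requires the same specific discharge q through every layer.
Σ(b_i/K_i) = 5.85/0.104 + 7.24/1.02 = 63.35 d.
q = Δh / Σ(b_i/K_i) = 5.73 / 63.35 = 0.09045 m/day.
In each layer the seepage velocity is v_i = q/n_i, so the layer transit time is t_i = b_i·n_i / q:
  layer 1 (silt): t_1 = 5.85 × 0.06 / 0.09045 = 3.880 d
  layer 2 (silty sand): t_2 = 7.24 × 0.14 / 0.09045 = 11.21 d
Total t = Σ t_i = 15.09 days.

15.1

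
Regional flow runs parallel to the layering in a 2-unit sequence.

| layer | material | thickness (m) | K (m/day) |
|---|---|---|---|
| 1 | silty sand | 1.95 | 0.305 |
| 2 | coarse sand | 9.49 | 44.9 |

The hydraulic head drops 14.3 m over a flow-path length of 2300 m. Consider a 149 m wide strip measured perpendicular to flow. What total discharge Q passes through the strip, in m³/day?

Flow is parallel to layering, so each bed carries its own Darcy discharge and the transmissivities add.
Σ(K_i·b_i) = 0.305×1.95 + 44.9×9.49 = 426.7 m²/day.
Hydraulic gradient i = Δh / L = 14.3 / 2300 = 0.006217.
Q = Σ(K_i·b_i) · W · i = 426.7 × 149 × 0.006217 = 395.3 m³/day.

395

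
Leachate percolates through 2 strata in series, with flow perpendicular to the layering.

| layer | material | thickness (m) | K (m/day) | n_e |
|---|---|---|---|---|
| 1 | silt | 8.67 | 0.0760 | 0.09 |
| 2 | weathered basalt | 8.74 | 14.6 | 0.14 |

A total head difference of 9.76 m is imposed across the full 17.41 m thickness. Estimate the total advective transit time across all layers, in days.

With flow normal to the layers, continuity requires the same specific discharge q through every layer.
Σ(b_i/K_i) = 8.67/0.0760 + 8.74/14.6 = 114.7 d.
q = Δh / Σ(b_i/K_i) = 9.76 / 114.7 = 0.08511 m/day.
In each layer the seepage velocity is v_i = q/n_i, so the layer transit time is t_i = b_i·n_i / q:
  layer 1 (silt): t_1 = 8.67 × 0.09 / 0.08511 = 9.168 d
  layer 2 (weathered basalt): t_2 = 8.74 × 0.14 / 0.08511 = 14.38 d
Total t = Σ t_i = 23.55 days.

23.5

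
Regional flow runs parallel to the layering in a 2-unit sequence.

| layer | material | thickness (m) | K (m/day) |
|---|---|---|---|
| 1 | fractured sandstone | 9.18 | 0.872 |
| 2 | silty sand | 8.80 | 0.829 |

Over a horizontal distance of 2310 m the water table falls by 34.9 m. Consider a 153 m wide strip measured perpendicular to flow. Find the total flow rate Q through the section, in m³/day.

35.4

Flow is parallel to layering, so each bed carries its own Darcy discharge and the transmissivities add.
Σ(K_i·b_i) = 0.872×9.18 + 0.829×8.80 = 15.30 m²/day.
Hydraulic gradient i = Δh / L = 34.9 / 2310 = 0.01511.
Q = Σ(K_i·b_i) · W · i = 15.30 × 153 × 0.01511 = 35.37 m³/day.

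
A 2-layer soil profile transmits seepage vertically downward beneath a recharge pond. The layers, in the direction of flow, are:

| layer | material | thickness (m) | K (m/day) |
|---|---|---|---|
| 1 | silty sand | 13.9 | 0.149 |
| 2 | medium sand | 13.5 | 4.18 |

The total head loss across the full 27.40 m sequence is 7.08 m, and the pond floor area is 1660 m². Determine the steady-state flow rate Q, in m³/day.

Flow is perpendicular to layering, so the layers act in series and the equivalent K is the thickness-weighted harmonic mean.
Total thickness L = 13.9 + 13.5 = 27.40 m.
Σ(b_i/K_i) = 13.9/0.149 + 13.5/4.18 = 96.52 d.
K_eq = L / Σ(b_i/K_i) = 27.40 / 96.52 = 0.2839 m/day.
Q = K_eq · A · (Δh/L) = 0.2839 × 1660 × (7.08/27.40) = 121.8 m³/day.

122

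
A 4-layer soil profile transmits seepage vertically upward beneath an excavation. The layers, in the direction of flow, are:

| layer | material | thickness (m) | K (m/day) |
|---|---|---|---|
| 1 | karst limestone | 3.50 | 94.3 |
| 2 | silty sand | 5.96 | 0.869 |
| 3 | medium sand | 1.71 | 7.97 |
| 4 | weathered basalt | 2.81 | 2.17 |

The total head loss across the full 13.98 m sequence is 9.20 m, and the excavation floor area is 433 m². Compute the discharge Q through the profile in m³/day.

474

Flow is perpendicular to layering, so the layers act in series and the equivalent K is the thickness-weighted harmonic mean.
Total thickness L = 3.50 + 5.96 + 1.71 + 2.81 = 13.98 m.
Σ(b_i/K_i) = 3.50/94.3 + 5.96/0.869 + 1.71/7.97 + 2.81/2.17 = 8.405 d.
K_eq = L / Σ(b_i/K_i) = 13.98 / 8.405 = 1.663 m/day.
Q = K_eq · A · (Δh/L) = 1.663 × 433 × (9.20/13.98) = 474.0 m³/day.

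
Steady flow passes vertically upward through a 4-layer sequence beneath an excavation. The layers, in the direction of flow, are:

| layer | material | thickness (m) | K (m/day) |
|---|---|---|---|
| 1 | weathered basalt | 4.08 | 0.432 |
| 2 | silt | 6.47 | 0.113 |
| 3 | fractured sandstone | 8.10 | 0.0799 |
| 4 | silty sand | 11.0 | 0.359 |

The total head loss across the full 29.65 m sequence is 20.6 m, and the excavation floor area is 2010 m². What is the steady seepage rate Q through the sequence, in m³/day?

Flow is perpendicular to layering, so the layers act in series and the equivalent K is the thickness-weighted harmonic mean.
Total thickness L = 4.08 + 6.47 + 8.10 + 11.0 = 29.65 m.
Σ(b_i/K_i) = 4.08/0.432 + 6.47/0.113 + 8.10/0.0799 + 11.0/0.359 = 198.7 d.
K_eq = L / Σ(b_i/K_i) = 29.65 / 198.7 = 0.1492 m/day.
Q = K_eq · A · (Δh/L) = 0.1492 × 2010 × (20.6/29.65) = 208.4 m³/day.

208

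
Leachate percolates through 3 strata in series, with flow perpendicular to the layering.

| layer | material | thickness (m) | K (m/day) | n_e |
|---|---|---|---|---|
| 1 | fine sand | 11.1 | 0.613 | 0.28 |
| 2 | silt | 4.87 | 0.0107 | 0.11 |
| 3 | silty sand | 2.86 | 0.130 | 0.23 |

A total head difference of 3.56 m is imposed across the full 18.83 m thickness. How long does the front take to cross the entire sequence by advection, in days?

598

With flow normal to the layers, continuity requires the same specific discharge q through every layer.
Σ(b_i/K_i) = 11.1/0.613 + 4.87/0.0107 + 2.86/0.130 = 495.2 d.
q = Δh / Σ(b_i/K_i) = 3.56 / 495.2 = 0.007188 m/day.
In each layer the seepage velocity is v_i = q/n_i, so the layer transit time is t_i = b_i·n_i / q:
  layer 1 (fine sand): t_1 = 11.1 × 0.28 / 0.007188 = 432.4 d
  layer 2 (silt): t_2 = 4.87 × 0.11 / 0.007188 = 74.52 d
  layer 3 (silty sand): t_3 = 2.86 × 0.23 / 0.007188 = 91.51 d
Total t = Σ t_i = 598.4 days.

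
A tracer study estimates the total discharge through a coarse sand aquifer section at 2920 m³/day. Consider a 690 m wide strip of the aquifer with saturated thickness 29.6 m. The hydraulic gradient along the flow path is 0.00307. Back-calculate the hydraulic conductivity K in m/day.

46.6

Cross-sectional area A = 690 × 29.6 = 20424 m².
Hydraulic gradient i = 0.00307.
From Q = K·A·i, K = Q / (A·i) = 2920 / (20424 × 0.003070) = 46.57 m/day.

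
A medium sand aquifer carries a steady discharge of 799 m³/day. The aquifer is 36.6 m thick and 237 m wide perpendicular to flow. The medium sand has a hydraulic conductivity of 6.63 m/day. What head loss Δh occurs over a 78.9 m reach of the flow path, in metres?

Cross-sectional area A = 237 × 36.6 = 8674 m².
From Q = K·A·i, i = Q / (K·A) = 799 / (6.630 × 8674) = 0.01389.
Head loss Δh = i · L = 0.01389 × 78.9 = 1.096 m.

1.10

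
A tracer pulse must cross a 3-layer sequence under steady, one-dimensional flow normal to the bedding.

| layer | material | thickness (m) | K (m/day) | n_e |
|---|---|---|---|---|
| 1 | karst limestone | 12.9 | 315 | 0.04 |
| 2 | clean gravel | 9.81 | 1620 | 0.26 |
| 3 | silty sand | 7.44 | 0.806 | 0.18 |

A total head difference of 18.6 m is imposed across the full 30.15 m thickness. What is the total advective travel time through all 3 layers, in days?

With flow normal to the layers, continuity requires the same specific discharge q through every layer.
Σ(b_i/K_i) = 12.9/315 + 9.81/1620 + 7.44/0.806 = 9.278 d.
q = Δh / Σ(b_i/K_i) = 18.6 / 9.278 = 2.005 m/day.
In each layer the seepage velocity is v_i = q/n_i, so the layer transit time is t_i = b_i·n_i / q:
  layer 1 (karst limestone): t_1 = 12.9 × 0.04 / 2.005 = 0.2574 d
  layer 2 (clean gravel): t_2 = 9.81 × 0.26 / 2.005 = 1.272 d
  layer 3 (silty sand): t_3 = 7.44 × 0.18 / 2.005 = 0.6680 d
Total t = Σ t_i = 2.198 days.

2.20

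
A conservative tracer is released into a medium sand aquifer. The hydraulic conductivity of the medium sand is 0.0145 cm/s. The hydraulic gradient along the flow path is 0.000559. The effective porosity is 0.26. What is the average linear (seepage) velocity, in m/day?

0.0269

Convert K: 0.0145 cm/s × 864 = 12.53 m/day.
Hydraulic gradient i = 0.000559.
Darcy flux q = K · i = 12.53 × 0.0005590 = 0.007003 m/day.
Seepage velocity v = q / n_e = 0.007003 / 0.26 = 0.02694 m/day.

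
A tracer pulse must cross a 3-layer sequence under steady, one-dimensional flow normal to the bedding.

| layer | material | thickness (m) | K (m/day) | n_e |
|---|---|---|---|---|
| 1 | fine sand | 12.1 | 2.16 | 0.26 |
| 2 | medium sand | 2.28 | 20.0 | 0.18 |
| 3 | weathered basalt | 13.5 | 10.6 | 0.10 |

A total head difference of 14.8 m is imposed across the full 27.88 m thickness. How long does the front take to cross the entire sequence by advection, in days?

2.32

With flow normal to the layers, continuity requires the same specific discharge q through every layer.
Σ(b_i/K_i) = 12.1/2.16 + 2.28/20.0 + 13.5/10.6 = 6.989 d.
q = Δh / Σ(b_i/K_i) = 14.8 / 6.989 = 2.117 m/day.
In each layer the seepage velocity is v_i = q/n_i, so the layer transit time is t_i = b_i·n_i / q:
  layer 1 (fine sand): t_1 = 12.1 × 0.26 / 2.117 = 1.486 d
  layer 2 (medium sand): t_2 = 2.28 × 0.18 / 2.117 = 0.1938 d
  layer 3 (weathered basalt): t_3 = 13.5 × 0.10 / 2.117 = 0.6375 d
Total t = Σ t_i = 2.317 days.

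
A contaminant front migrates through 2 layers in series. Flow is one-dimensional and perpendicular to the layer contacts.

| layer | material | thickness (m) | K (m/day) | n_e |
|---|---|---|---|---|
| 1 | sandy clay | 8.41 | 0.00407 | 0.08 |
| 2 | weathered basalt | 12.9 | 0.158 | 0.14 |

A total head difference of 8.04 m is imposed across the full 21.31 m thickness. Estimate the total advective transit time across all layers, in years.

1.81

With flow normal to the layers, continuity requires the same specific discharge q through every layer.
Σ(b_i/K_i) = 8.41/0.00407 + 12.9/0.158 = 2148 d.
q = Δh / Σ(b_i/K_i) = 8.04 / 2148 = 0.003743 m/day.
In each layer the seepage velocity is v_i = q/n_i, so the layer transit time is t_i = b_i·n_i / q:
  layer 1 (sandy clay): t_1 = 8.41 × 0.08 / 0.003743 = 179.7 d
  layer 2 (weathered basalt): t_2 = 12.9 × 0.14 / 0.003743 = 482.5 d
Total t = Σ t_i = 662.2 days = 1.813 years.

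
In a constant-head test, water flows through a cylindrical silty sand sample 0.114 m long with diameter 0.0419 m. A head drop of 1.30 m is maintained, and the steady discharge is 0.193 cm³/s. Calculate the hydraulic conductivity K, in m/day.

1.06

Cross-sectional area A = π·(d/2)² = π × (0.0419/2)² = 0.001379 m².
Convert discharge: 0.193 cm³/s = 1.930e-07 m³/s.
Darcy's law rearranged: K = Q·L / (A·Δh) = 1.930e-07 × 0.114 / (0.001379 × 1.30) = 1.227e-05 m/s = 1.061 m/day.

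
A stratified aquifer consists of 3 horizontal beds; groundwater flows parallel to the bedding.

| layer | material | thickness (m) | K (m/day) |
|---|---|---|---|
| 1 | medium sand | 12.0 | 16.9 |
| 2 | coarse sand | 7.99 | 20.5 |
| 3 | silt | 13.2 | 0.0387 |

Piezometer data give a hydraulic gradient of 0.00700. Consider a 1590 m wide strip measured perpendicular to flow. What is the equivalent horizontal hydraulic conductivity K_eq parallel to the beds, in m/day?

11.1

Flow is parallel to layering, so each bed carries its own Darcy discharge and the transmissivities add.
Σ(K_i·b_i) = 16.9×12.0 + 20.5×7.99 + 0.0387×13.2 = 367.1 m²/day.
Total thickness b = 33.19 m, so K_eq = Σ(K_i·b_i)/b = 11.06 m/day.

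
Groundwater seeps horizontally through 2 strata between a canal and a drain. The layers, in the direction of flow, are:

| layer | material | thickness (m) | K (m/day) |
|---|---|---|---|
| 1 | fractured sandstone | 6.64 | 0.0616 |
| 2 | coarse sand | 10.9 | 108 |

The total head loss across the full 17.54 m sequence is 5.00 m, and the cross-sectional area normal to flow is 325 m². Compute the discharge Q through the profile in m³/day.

Flow is perpendicular to layering, so the layers act in series and the equivalent K is the thickness-weighted harmonic mean.
Total thickness L = 6.64 + 10.9 = 17.54 m.
Σ(b_i/K_i) = 6.64/0.0616 + 10.9/108 = 107.9 d.
K_eq = L / Σ(b_i/K_i) = 17.54 / 107.9 = 0.1626 m/day.
Q = K_eq · A · (Δh/L) = 0.1626 × 325 × (5.00/17.54) = 15.06 m³/day.

15.1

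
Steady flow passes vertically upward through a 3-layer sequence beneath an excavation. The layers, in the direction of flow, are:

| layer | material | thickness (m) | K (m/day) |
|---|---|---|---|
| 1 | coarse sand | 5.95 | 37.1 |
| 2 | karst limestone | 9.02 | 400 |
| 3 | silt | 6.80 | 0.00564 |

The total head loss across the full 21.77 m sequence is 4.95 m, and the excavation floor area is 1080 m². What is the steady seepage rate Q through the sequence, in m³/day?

Flow is perpendicular to layering, so the layers act in series and the equivalent K is the thickness-weighted harmonic mean.
Total thickness L = 5.95 + 9.02 + 6.80 = 21.77 m.
Σ(b_i/K_i) = 5.95/37.1 + 9.02/400 + 6.80/0.00564 = 1206 d.
K_eq = L / Σ(b_i/K_i) = 21.77 / 1206 = 0.01805 m/day.
Q = K_eq · A · (Δh/L) = 0.01805 × 1080 × (4.95/21.77) = 4.433 m³/day.

4.43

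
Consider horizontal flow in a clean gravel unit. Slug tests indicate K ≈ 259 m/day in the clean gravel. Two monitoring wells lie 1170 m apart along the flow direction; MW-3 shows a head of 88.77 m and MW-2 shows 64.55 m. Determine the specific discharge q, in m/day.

5.36

Hydraulic gradient i = (88.77 − 64.55) / 1170 = 24.22 / 1170 = 0.02070.
Specific discharge q = K · i = 259.0 × 0.02070 = 5.362 m/day.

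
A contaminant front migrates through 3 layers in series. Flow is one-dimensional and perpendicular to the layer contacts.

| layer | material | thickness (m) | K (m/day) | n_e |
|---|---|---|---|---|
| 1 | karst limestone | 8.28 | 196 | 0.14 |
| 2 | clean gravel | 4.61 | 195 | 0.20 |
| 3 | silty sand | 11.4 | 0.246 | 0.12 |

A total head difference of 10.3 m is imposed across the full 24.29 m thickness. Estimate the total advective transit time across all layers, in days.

15.5

With flow normal to the layers, continuity requires the same specific discharge q through every layer.
Σ(b_i/K_i) = 8.28/196 + 4.61/195 + 11.4/0.246 = 46.41 d.
q = Δh / Σ(b_i/K_i) = 10.3 / 46.41 = 0.2219 m/day.
In each layer the seepage velocity is v_i = q/n_i, so the layer transit time is t_i = b_i·n_i / q:
  layer 1 (karst limestone): t_1 = 8.28 × 0.14 / 0.2219 = 5.223 d
  layer 2 (clean gravel): t_2 = 4.61 × 0.20 / 0.2219 = 4.154 d
  layer 3 (silty sand): t_3 = 11.4 × 0.12 / 0.2219 = 6.164 d
Total t = Σ t_i = 15.54 days.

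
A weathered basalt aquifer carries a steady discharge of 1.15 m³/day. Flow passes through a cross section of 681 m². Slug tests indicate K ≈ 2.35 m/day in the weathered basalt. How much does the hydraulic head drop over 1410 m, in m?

1.01

From Q = K·A·i, i = Q / (K·A) = 1.15 / (2.350 × 681.0) = 0.0007186.
Head loss Δh = i · L = 0.0007186 × 1410 = 1.013 m.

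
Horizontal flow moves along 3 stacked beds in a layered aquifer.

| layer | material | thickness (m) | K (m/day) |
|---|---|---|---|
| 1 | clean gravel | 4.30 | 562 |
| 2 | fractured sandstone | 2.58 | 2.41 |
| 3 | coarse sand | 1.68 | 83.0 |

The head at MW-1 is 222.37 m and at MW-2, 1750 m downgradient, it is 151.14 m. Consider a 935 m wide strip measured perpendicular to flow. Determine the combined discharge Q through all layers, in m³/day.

Flow is parallel to layering, so each bed carries its own Darcy discharge and the transmissivities add.
Σ(K_i·b_i) = 562×4.30 + 2.41×2.58 + 83.0×1.68 = 2562 m²/day.
Hydraulic gradient i = (222.37 − 151.14) / 1750 = 71.23 / 1750 = 0.04070.
Q = Σ(K_i·b_i) · W · i = 2562 × 935 × 0.04070 = 97512 m³/day.

97500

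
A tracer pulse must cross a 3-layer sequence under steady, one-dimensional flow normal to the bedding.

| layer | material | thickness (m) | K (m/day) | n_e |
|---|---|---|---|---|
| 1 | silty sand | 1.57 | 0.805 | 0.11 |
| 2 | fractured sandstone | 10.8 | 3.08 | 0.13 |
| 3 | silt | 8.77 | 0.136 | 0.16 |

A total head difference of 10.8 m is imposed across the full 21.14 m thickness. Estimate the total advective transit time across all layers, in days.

19.3

With flow normal to the layers, continuity requires the same specific discharge q through every layer.
Σ(b_i/K_i) = 1.57/0.805 + 10.8/3.08 + 8.77/0.136 = 69.94 d.
q = Δh / Σ(b_i/K_i) = 10.8 / 69.94 = 0.1544 m/day.
In each layer the seepage velocity is v_i = q/n_i, so the layer transit time is t_i = b_i·n_i / q:
  layer 1 (silty sand): t_1 = 1.57 × 0.11 / 0.1544 = 1.118 d
  layer 2 (fractured sandstone): t_2 = 10.8 × 0.13 / 0.1544 = 9.092 d
  layer 3 (silt): t_3 = 8.77 × 0.16 / 0.1544 = 9.087 d
Total t = Σ t_i = 19.30 days.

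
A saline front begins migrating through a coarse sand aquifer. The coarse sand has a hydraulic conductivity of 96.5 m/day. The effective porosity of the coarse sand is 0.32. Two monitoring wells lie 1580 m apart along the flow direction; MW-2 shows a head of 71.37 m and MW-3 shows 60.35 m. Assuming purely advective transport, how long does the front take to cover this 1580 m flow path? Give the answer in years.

Hydraulic gradient i = (71.37 − 60.35) / 1580 = 11.02 / 1580 = 0.006975.
Darcy flux q = K · i = 96.50 × 0.006975 = 0.6731 m/day.
Seepage velocity v = q / n_e = 0.6731 / 0.32 = 2.103 m/day.
Travel time t = L / v = 1580 / 2.103 = 751.2 days = 2.057 years.

2.06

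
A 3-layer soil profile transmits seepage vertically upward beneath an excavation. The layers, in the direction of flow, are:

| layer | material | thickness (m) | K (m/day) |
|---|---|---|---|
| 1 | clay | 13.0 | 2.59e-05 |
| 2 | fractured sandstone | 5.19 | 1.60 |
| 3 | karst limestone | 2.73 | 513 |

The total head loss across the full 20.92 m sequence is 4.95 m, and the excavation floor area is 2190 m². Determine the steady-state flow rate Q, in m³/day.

Flow is perpendicular to layering, so the layers act in series and the equivalent K is the thickness-weighted harmonic mean.
Total thickness L = 13.0 + 5.19 + 2.73 = 20.92 m.
Σ(b_i/K_i) = 13.0/2.59e-05 + 5.19/1.60 + 2.73/513 = 5.019e+05 d.
K_eq = L / Σ(b_i/K_i) = 20.92 / 5.019e+05 = 4.168e-05 m/day.
Q = K_eq · A · (Δh/L) = 4.168e-05 × 2190 × (4.95/20.92) = 0.02160 m³/day.

0.0216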